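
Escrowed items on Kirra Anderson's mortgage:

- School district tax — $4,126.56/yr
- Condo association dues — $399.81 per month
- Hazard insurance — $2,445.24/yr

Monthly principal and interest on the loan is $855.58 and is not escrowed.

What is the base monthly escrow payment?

School district tax — $4,126.56 annually
Condo association dues — $399.81 × 12 = $4,797.72 annually
Hazard insurance — $2,445.24 annually
Total annual escrow = $4,126.56 + $4,797.72 + $2,445.24 = $11,369.52
Monthly = $11,369.52 ÷ 12 = $947.46

$947.46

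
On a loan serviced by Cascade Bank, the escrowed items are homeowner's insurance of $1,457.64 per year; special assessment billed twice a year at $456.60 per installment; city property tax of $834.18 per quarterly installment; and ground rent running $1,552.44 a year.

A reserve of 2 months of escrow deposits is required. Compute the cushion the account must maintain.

$1,210.00

Homeowner's insurance — $1,457.64 per year
Special assessment — $456.60 × 2 = $913.20 per year
City property tax — $834.18 × 4 = $3,336.72 per year
Ground rent — $1,552.44 per year
Total per year = $1,457.64 + $913.20 + $3,336.72 + $1,552.44 = $7,260.00
Monthly = $7,260.00 / 12 = $605.00
Reserve = 2 × $605.00 = $1,210.00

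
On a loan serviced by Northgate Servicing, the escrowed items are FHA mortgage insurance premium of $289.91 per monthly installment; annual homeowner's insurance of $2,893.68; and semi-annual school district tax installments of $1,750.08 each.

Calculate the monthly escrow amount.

$822.73

FHA mortgage insurance premium: $289.91 × 12 = $3,478.92 per year
Homeowner's insurance: $2,893.68 per year
School district tax: $1,750.08 × 2 = $3,500.16 per year
Total annual escrow = $9,872.76
Base monthly escrow = $9,872.76 / 12 = $822.73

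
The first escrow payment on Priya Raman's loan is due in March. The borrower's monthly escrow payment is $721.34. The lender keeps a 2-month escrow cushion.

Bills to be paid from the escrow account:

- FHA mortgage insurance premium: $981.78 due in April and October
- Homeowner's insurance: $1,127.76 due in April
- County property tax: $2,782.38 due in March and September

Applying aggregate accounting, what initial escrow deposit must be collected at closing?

Cushion = 2 × $721.34 = $1,442.68
Trial balance (start $0, +$721.34 each month, − disbursements):
  Mar: +$721.34 − $2,782.38 → -$2,061.04
  Apr: +$721.34 − $2,109.54 → -$3,449.24
  May: +$721.34 → -$2,727.90
  Jun: +$721.34 → -$2,006.56
  Jul: +$721.34 → -$1,285.22
  Aug: +$721.34 → -$563.88
  Sep: +$721.34 − $2,782.38 → -$2,624.92
  Oct: +$721.34 − $981.78 → -$2,885.36
  Nov: +$721.34 → -$2,164.02
  Dec: +$721.34 → -$1,442.68
  Jan: +$721.34 → -$721.34
  Feb: +$721.34 → $0.00
Lowest trial balance = -$3,449.24 (Apr)
Initial deposit = cushion − low point = $1,442.68 − (-$3,449.24) = $4,891.92

$4,891.92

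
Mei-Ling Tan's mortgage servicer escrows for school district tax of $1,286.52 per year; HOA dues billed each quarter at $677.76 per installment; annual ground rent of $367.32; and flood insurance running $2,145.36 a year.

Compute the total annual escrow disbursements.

School district tax = $1,286.52 annually
HOA dues = $677.76 × 4 = $2,711.04 annually
Ground rent = $367.32 annually
Flood insurance = $2,145.36 annually
Total per year = $1,286.52 + $2,711.04 + $367.32 + $2,145.36 = $6,510.24

$6,510.24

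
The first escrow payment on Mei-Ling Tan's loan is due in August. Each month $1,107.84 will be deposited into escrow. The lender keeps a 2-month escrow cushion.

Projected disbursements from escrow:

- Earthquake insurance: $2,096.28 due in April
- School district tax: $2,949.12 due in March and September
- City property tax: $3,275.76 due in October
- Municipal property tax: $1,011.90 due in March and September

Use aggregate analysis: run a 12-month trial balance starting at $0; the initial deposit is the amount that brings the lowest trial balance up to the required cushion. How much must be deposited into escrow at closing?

Cushion = 2 × $1,107.84 = $2,215.68
Trial balance (start $0, +$1,107.84 each month, − disbursements):
  Aug: +$1,107.84 → $1,107.84
  Sep: +$1,107.84 − $3,961.02 → -$1,745.34
  Oct: +$1,107.84 − $3,275.76 → -$3,913.26
  Nov: +$1,107.84 → -$2,805.42
  Dec: +$1,107.84 → -$1,697.58
  Jan: +$1,107.84 → -$589.74
  Feb: +$1,107.84 → $518.10
  Mar: +$1,107.84 − $3,961.02 → -$2,335.08
  Apr: +$1,107.84 − $2,096.28 → -$3,323.52
  May: +$1,107.84 → -$2,215.68
  Jun: +$1,107.84 → -$1,107.84
  Jul: +$1,107.84 → $0.00
Lowest trial balance = -$3,913.26 (Oct)
Initial deposit = cushion − low point = $2,215.68 − (-$3,913.26) = $6,128.94

$6,128.94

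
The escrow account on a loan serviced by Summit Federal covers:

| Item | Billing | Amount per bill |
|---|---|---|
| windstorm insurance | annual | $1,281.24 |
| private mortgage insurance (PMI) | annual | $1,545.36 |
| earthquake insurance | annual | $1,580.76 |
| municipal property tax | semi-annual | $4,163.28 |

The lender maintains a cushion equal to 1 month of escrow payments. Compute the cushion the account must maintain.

Windstorm insurance: $1,281.24 per year
Private mortgage insurance (PMI): $1,545.36 per year
Earthquake insurance: $1,580.76 per year
Municipal property tax: $4,163.28 × 2 = $8,326.56 per year
Total annual escrow = $12,733.92
Monthly = $12,733.92 ÷ 12 = $1,061.16
Reserve = 1 × $1,061.16 = $1,061.16

$1,061.16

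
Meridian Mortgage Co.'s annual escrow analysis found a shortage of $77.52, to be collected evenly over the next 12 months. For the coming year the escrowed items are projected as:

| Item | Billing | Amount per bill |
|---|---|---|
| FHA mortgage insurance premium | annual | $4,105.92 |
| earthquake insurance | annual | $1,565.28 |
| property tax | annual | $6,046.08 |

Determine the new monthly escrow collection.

$982.90

FHA mortgage insurance premium = $4,105.92 annually
Earthquake insurance = $1,565.28 annually
Property tax = $6,046.08 annually
Combined annual = $4,105.92 + $1,565.28 + $6,046.08 = $11,717.28
Per month = $11,717.28 ÷ 12 = $976.44
Monthly shortage recovery: $77.52 / 12 = $6.46
New monthly escrow = $976.44 + $6.46 = $982.90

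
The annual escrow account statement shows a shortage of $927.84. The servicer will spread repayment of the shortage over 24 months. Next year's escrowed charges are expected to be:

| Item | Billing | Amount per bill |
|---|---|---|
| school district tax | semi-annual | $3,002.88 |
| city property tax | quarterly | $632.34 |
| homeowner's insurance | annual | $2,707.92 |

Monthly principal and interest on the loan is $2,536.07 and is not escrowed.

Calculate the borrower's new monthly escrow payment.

School district tax — $3,002.88 × 2 = $6,005.76 per year
City property tax — $632.34 × 4 = $2,529.36 per year
Homeowner's insurance — $2,707.92 per year
Total annual escrow = $11,243.04
Monthly = $11,243.04 / 12 = $936.92
Monthly shortage recovery: $927.84 ÷ 24 = $38.66
Adjusted monthly = $936.92 + $38.66 = $975.58

$975.58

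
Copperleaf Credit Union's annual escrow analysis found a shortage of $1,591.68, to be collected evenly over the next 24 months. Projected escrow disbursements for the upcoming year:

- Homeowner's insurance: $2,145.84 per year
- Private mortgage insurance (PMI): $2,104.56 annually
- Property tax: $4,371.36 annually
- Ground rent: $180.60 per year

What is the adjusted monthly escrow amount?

$799.85

Homeowner's insurance — $2,145.84
Private mortgage insurance (PMI) — $2,104.56
Property tax — $4,371.36
Ground rent — $180.60
Total per year = $2,145.84 + $2,104.56 + $4,371.36 + $180.60 = $8,802.36
Monthly = $8,802.36 / 12 = $733.53
Shortage spread = $1,591.68 / 24 = $66.32/mo
Adjusted monthly = $733.53 + $66.32 = $799.85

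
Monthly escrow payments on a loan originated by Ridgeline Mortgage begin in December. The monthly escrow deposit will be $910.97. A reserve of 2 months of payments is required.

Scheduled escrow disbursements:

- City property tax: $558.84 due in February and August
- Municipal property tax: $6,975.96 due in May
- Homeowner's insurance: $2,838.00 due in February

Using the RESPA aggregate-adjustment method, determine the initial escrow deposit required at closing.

Cushion = 2 × $910.97 = $1,821.94
Trial balance (start $0, +$910.97 each month, − disbursements):
  Dec: +$910.97 → $910.97
  Jan: +$910.97 → $1,821.94
  Feb: +$910.97 − $3,396.84 → -$663.93
  Mar: +$910.97 → $247.04
  Apr: +$910.97 → $1,158.01
  May: +$910.97 − $6,975.96 → -$4,906.98
  Jun: +$910.97 → -$3,996.01
  Jul: +$910.97 → -$3,085.04
  Aug: +$910.97 − $558.84 → -$2,732.91
  Sep: +$910.97 → -$1,821.94
  Oct: +$910.97 → -$910.97
  Nov: +$910.97 → $0.00
Lowest trial balance = -$4,906.98 (May)
Initial deposit = cushion − low point = $1,821.94 − (-$4,906.98) = $6,728.92

$6,728.92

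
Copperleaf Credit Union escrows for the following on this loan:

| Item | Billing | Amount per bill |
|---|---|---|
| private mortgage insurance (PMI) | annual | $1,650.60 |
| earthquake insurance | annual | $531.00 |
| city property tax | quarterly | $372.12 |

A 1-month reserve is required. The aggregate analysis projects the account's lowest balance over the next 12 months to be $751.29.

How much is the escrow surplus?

$445.45

Private mortgage insurance (PMI): $1,650.60/yr
Earthquake insurance: $531.00/yr
City property tax: $372.12 × 4 = $1,488.48/yr
Yearly total = $1,650.60 + $531.00 + $1,488.48 = $3,670.08
Per month = $3,670.08 / 12 = $305.84
Cushion = 1 × $305.84 = $305.84
Excess over cushion: $751.29 − $305.84 = $445.45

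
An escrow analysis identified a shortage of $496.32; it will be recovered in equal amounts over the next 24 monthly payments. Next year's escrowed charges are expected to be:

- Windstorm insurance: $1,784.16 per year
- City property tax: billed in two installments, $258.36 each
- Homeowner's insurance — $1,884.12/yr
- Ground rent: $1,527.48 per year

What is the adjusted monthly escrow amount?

$496.72

Windstorm insurance — $1,784.16/yr
City property tax — $258.36 × 2 = $516.72/yr
Homeowner's insurance — $1,884.12/yr
Ground rent — $1,527.48/yr
Annual escrow total = $1,784.16 + $516.72 + $1,884.12 + $1,527.48 = $5,712.48
Per month = $5,712.48 ÷ 12 = $476.04
Shortage spread = $496.32 ÷ 24 = $20.68/mo
Adjusted monthly = $476.04 + $20.68 = $496.72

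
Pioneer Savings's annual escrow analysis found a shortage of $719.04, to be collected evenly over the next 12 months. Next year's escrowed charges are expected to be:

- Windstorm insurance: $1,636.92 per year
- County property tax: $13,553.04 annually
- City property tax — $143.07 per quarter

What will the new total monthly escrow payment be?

$1,373.44

Windstorm insurance = $1,636.92 annually
County property tax = $13,553.04 annually
City property tax = $143.07 × 4 = $572.28 annually
Yearly total = $1,636.92 + $13,553.04 + $572.28 = $15,762.24
Base monthly escrow = $15,762.24 ÷ 12 = $1,313.52
Shortage per month = $719.04 / 12 = $59.92
New monthly escrow = $1,313.52 + $59.92 = $1,373.44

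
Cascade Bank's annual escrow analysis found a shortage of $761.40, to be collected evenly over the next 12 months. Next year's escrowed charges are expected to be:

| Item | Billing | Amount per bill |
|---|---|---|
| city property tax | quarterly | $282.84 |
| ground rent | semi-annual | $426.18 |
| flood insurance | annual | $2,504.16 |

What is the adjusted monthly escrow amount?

$437.44

City property tax: $282.84 × 4 = $1,131.36 annually
Ground rent: $426.18 × 2 = $852.36 annually
Flood insurance: $2,504.16 annually
Yearly total = $4,487.88
Base monthly escrow = $4,487.88 ÷ 12 = $373.99
Shortage spread = $761.40 / 12 = $63.45/mo
Adjusted monthly = $373.99 + $63.45 = $437.44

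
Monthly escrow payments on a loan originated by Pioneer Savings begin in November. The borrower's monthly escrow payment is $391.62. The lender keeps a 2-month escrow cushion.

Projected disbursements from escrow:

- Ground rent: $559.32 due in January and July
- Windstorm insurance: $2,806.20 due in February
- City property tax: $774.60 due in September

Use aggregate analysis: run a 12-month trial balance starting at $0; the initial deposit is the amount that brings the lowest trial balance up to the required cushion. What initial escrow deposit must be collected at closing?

$2,582.28

Cushion = 2 × $391.62 = $783.24
Trial balance (start $0, +$391.62 each month, − disbursements):
  Nov: +$391.62 → $391.62
  Dec: +$391.62 → $783.24
  Jan: +$391.62 − $559.32 → $615.54
  Feb: +$391.62 − $2,806.20 → -$1,799.04
  Mar: +$391.62 → -$1,407.42
  Apr: +$391.62 → -$1,015.80
  May: +$391.62 → -$624.18
  Jun: +$391.62 → -$232.56
  Jul: +$391.62 − $559.32 → -$400.26
  Aug: +$391.62 → -$8.64
  Sep: +$391.62 − $774.60 → -$391.62
  Oct: +$391.62 → $0.00
Lowest trial balance = -$1,799.04 (Feb)
Initial deposit = cushion − low point = $783.24 − (-$1,799.04) = $2,582.28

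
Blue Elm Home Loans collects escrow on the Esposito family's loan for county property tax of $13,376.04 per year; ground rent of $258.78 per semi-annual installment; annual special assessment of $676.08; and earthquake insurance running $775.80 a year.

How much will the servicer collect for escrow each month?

$1,278.79

County property tax — $13,376.04 per year
Ground rent — $258.78 × 2 = $517.56 per year
Special assessment — $676.08 per year
Earthquake insurance — $775.80 per year
Annual escrow total = $13,376.04 + $517.56 + $676.08 + $775.80 = $15,345.48
Per month = $15,345.48 / 12 = $1,278.79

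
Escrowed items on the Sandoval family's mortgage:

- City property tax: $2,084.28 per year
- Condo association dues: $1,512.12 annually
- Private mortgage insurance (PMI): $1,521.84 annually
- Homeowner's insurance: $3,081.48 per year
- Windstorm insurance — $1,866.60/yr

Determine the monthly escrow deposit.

$838.86

City property tax: $2,084.28/yr
Condo association dues: $1,512.12/yr
Private mortgage insurance (PMI): $1,521.84/yr
Homeowner's insurance: $3,081.48/yr
Windstorm insurance: $1,866.60/yr
Annual escrow total = $10,066.32
Monthly escrow = $10,066.32 ÷ 12 = $838.86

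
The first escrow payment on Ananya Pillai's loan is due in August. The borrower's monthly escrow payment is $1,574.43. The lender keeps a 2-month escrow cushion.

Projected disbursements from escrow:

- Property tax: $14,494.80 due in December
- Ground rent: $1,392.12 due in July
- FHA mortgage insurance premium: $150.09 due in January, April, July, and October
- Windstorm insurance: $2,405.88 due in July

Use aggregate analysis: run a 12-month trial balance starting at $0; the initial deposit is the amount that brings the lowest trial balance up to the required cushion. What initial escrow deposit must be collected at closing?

Cushion = 2 × $1,574.43 = $3,148.86
Trial balance (start $0, +$1,574.43 each month, − disbursements):
  Aug: +$1,574.43 → $1,574.43
  Sep: +$1,574.43 → $3,148.86
  Oct: +$1,574.43 − $150.09 → $4,573.20
  Nov: +$1,574.43 → $6,147.63
  Dec: +$1,574.43 − $14,494.80 → -$6,772.74
  Jan: +$1,574.43 − $150.09 → -$5,348.40
  Feb: +$1,574.43 → -$3,773.97
  Mar: +$1,574.43 → -$2,199.54
  Apr: +$1,574.43 − $150.09 → -$775.20
  May: +$1,574.43 → $799.23
  Jun: +$1,574.43 → $2,373.66
  Jul: +$1,574.43 − $3,948.09 → $0.00
Lowest trial balance = -$6,772.74 (Dec)
Initial deposit = cushion − low point = $3,148.86 − (-$6,772.74) = $9,921.60

$9,921.60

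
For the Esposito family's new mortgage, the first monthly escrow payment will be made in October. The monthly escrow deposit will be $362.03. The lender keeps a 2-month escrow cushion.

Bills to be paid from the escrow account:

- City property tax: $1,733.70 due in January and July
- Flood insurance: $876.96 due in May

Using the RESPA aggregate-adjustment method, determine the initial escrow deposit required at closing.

$1,448.12

Cushion = 2 × $362.03 = $724.06
Trial balance (start $0, +$362.03 each month, − disbursements):
  Oct: +$362.03 → $362.03
  Nov: +$362.03 → $724.06
  Dec: +$362.03 → $1,086.09
  Jan: +$362.03 − $1,733.70 → -$285.58
  Feb: +$362.03 → $76.45
  Mar: +$362.03 → $438.48
  Apr: +$362.03 → $800.51
  May: +$362.03 − $876.96 → $285.58
  Jun: +$362.03 → $647.61
  Jul: +$362.03 − $1,733.70 → -$724.06
  Aug: +$362.03 → -$362.03
  Sep: +$362.03 → $0.00
Lowest trial balance = -$724.06 (Jul)
Initial deposit = cushion − low point = $724.06 − (-$724.06) = $1,448.12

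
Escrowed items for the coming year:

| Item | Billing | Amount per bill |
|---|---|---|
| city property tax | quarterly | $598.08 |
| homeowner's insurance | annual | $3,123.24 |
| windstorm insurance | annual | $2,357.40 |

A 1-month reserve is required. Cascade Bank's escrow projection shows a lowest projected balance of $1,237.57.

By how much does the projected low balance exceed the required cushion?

City property tax: $598.08 × 4 = $2,392.32 annually
Homeowner's insurance: $3,123.24 annually
Windstorm insurance: $2,357.40 annually
Total annual escrow = $2,392.32 + $3,123.24 + $2,357.40 = $7,872.96
Monthly = $7,872.96 / 12 = $656.08
Required reserve = 1 × $656.08 = $656.08
Surplus = $1,237.57 − $656.08 = $581.49

$581.49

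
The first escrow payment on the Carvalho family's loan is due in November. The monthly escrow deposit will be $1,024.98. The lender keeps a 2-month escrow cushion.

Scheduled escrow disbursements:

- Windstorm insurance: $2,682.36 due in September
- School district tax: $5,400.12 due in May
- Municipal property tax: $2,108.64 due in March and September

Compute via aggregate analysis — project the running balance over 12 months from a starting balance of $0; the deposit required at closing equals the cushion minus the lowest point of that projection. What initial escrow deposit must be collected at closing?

Cushion = 2 × $1,024.98 = $2,049.96
Trial balance (start $0, +$1,024.98 each month, − disbursements):
  Nov: +$1,024.98 → $1,024.98
  Dec: +$1,024.98 → $2,049.96
  Jan: +$1,024.98 → $3,074.94
  Feb: +$1,024.98 → $4,099.92
  Mar: +$1,024.98 − $2,108.64 → $3,016.26
  Apr: +$1,024.98 → $4,041.24
  May: +$1,024.98 − $5,400.12 → -$333.90
  Jun: +$1,024.98 → $691.08
  Jul: +$1,024.98 → $1,716.06
  Aug: +$1,024.98 → $2,741.04
  Sep: +$1,024.98 − $4,791.00 → -$1,024.98
  Oct: +$1,024.98 → $0.00
Lowest trial balance = -$1,024.98 (Sep)
Initial deposit = cushion − low point = $2,049.96 − (-$1,024.98) = $3,074.94

$3,074.94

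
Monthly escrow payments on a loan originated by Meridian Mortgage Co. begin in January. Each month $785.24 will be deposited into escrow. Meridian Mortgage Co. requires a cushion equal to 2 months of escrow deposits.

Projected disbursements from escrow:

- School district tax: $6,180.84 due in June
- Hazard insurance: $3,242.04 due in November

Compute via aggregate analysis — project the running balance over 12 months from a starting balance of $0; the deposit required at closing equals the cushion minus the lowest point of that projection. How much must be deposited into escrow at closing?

Cushion = 2 × $785.24 = $1,570.48
Trial balance (start $0, +$785.24 each month, − disbursements):
  Jan: +$785.24 → $785.24
  Feb: +$785.24 → $1,570.48
  Mar: +$785.24 → $2,355.72
  Apr: +$785.24 → $3,140.96
  May: +$785.24 → $3,926.20
  Jun: +$785.24 − $6,180.84 → -$1,469.40
  Jul: +$785.24 → -$684.16
  Aug: +$785.24 → $101.08
  Sep: +$785.24 → $886.32
  Oct: +$785.24 → $1,671.56
  Nov: +$785.24 − $3,242.04 → -$785.24
  Dec: +$785.24 → $0.00
Lowest trial balance = -$1,469.40 (Jun)
Initial deposit = cushion − low point = $1,570.48 − (-$1,469.40) = $3,039.88

$3,039.88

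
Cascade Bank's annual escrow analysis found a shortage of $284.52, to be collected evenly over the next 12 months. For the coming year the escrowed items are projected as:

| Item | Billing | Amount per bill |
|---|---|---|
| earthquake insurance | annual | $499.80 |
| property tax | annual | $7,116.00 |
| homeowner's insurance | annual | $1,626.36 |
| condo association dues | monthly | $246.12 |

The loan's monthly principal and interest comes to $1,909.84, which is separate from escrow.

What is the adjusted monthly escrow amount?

$1,040.01

Earthquake insurance = $499.80 annually
Property tax = $7,116.00 annually
Homeowner's insurance = $1,626.36 annually
Condo association dues = $246.12 × 12 = $2,953.44 annually
Total per year = $12,195.60
Base monthly escrow = $12,195.60 / 12 = $1,016.30
Shortage spread = $284.52 / 12 = $23.71/mo
New monthly escrow = $1,016.30 + $23.71 = $1,040.01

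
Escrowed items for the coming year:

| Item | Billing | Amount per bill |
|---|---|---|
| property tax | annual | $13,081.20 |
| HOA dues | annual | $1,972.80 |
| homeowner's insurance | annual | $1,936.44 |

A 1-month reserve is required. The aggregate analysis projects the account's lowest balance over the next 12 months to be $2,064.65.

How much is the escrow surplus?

Property tax = $13,081.20 annually
HOA dues = $1,972.80 annually
Homeowner's insurance = $1,936.44 annually
Yearly total = $16,990.44
Base monthly escrow = $16,990.44 ÷ 12 = $1,415.87
Cushion = 1 × $1,415.87 = $1,415.87
Surplus = $2,064.65 − $1,415.87 = $648.78

$648.78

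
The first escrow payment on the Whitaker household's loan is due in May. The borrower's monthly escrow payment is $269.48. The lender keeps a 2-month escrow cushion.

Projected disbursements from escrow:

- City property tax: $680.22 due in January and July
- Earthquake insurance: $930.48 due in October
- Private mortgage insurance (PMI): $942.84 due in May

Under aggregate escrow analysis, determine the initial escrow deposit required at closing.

Cushion = 2 × $269.48 = $538.96
Trial balance (start $0, +$269.48 each month, − disbursements):
  May: +$269.48 − $942.84 → -$673.36
  Jun: +$269.48 → -$403.88
  Jul: +$269.48 − $680.22 → -$814.62
  Aug: +$269.48 → -$545.14
  Sep: +$269.48 → -$275.66
  Oct: +$269.48 − $930.48 → -$936.66
  Nov: +$269.48 → -$667.18
  Dec: +$269.48 → -$397.70
  Jan: +$269.48 − $680.22 → -$808.44
  Feb: +$269.48 → -$538.96
  Mar: +$269.48 → -$269.48
  Apr: +$269.48 → $0.00
Lowest trial balance = -$936.66 (Oct)
Initial deposit = cushion − low point = $538.96 − (-$936.66) = $1,475.62

$1,475.62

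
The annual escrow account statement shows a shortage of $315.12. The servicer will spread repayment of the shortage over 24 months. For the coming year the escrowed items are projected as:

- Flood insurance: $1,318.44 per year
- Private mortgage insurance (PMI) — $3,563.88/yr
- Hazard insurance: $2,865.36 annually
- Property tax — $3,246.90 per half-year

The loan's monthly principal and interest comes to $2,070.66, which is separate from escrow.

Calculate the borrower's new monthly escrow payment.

Flood insurance = $1,318.44
Private mortgage insurance (PMI) = $3,563.88
Hazard insurance = $2,865.36
Property tax = $3,246.90 × 2 = $6,493.80
Yearly total = $1,318.44 + $3,563.88 + $2,865.36 + $6,493.80 = $14,241.48
Base monthly escrow = $14,241.48 / 12 = $1,186.79
Monthly shortage recovery: $315.12 / 24 = $13.13
New monthly escrow = $1,186.79 + $13.13 = $1,199.92

$1,199.92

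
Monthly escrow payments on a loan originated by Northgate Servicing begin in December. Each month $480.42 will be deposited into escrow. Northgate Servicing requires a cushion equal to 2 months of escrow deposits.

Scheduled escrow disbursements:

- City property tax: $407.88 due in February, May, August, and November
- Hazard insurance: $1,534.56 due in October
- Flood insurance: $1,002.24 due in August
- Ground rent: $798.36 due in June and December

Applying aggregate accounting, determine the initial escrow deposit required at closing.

Cushion = 2 × $480.42 = $960.84
Trial balance (start $0, +$480.42 each month, − disbursements):
  Dec: +$480.42 − $798.36 → -$317.94
  Jan: +$480.42 → $162.48
  Feb: +$480.42 − $407.88 → $235.02
  Mar: +$480.42 → $715.44
  Apr: +$480.42 → $1,195.86
  May: +$480.42 − $407.88 → $1,268.40
  Jun: +$480.42 − $798.36 → $950.46
  Jul: +$480.42 → $1,430.88
  Aug: +$480.42 − $1,410.12 → $501.18
  Sep: +$480.42 → $981.60
  Oct: +$480.42 − $1,534.56 → -$72.54
  Nov: +$480.42 − $407.88 → $0.00
Lowest trial balance = -$317.94 (Dec)
Initial deposit = cushion − low point = $960.84 − (-$317.94) = $1,278.78

$1,278.78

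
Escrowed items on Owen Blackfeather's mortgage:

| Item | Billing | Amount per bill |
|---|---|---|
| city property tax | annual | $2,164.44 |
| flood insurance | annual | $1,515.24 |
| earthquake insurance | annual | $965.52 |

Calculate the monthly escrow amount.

$387.10

City property tax = $2,164.44
Flood insurance = $1,515.24
Earthquake insurance = $965.52
Total per year = $2,164.44 + $1,515.24 + $965.52 = $4,645.20
Monthly = $4,645.20 / 12 = $387.10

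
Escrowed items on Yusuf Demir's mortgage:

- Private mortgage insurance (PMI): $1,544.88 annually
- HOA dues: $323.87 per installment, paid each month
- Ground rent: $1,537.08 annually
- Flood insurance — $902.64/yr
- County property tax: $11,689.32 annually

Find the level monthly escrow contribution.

$1,630.03

Private mortgage insurance (PMI) = $1,544.88 annually
HOA dues = $323.87 × 12 = $3,886.44 annually
Ground rent = $1,537.08 annually
Flood insurance = $902.64 annually
County property tax = $11,689.32 annually
Total per year = $1,544.88 + $3,886.44 + $1,537.08 + $902.64 + $11,689.32 = $19,560.36
Monthly escrow = $19,560.36 ÷ 12 = $1,630.03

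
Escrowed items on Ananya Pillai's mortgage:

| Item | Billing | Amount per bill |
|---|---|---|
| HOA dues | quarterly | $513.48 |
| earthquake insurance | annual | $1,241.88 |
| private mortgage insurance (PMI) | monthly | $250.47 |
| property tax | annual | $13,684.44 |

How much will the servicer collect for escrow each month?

$1,665.49

HOA dues = $513.48 × 4 = $2,053.92/yr
Earthquake insurance = $1,241.88/yr
Private mortgage insurance (PMI) = $250.47 × 12 = $3,005.64/yr
Property tax = $13,684.44/yr
Annual escrow total = $2,053.92 + $1,241.88 + $3,005.64 + $13,684.44 = $19,985.88
Monthly = $19,985.88 / 12 = $1,665.49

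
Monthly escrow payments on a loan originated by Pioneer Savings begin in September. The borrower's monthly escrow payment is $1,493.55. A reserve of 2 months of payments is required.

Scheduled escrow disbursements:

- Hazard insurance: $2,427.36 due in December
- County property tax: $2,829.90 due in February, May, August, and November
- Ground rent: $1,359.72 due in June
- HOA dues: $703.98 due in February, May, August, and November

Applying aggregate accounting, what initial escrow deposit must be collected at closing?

$3,520.92

Cushion = 2 × $1,493.55 = $2,987.10
Trial balance (start $0, +$1,493.55 each month, − disbursements):
  Sep: +$1,493.55 → $1,493.55
  Oct: +$1,493.55 → $2,987.10
  Nov: +$1,493.55 − $3,533.88 → $946.77
  Dec: +$1,493.55 − $2,427.36 → $12.96
  Jan: +$1,493.55 → $1,506.51
  Feb: +$1,493.55 − $3,533.88 → -$533.82
  Mar: +$1,493.55 → $959.73
  Apr: +$1,493.55 → $2,453.28
  May: +$1,493.55 − $3,533.88 → $412.95
  Jun: +$1,493.55 − $1,359.72 → $546.78
  Jul: +$1,493.55 → $2,040.33
  Aug: +$1,493.55 − $3,533.88 → $0.00
Lowest trial balance = -$533.82 (Feb)
Initial deposit = cushion − low point = $2,987.10 − (-$533.82) = $3,520.92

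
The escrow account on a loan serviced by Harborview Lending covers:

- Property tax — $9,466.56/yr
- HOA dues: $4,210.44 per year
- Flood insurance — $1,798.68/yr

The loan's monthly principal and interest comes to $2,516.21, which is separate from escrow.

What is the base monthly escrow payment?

Property tax = $9,466.56
HOA dues = $4,210.44
Flood insurance = $1,798.68
Annual escrow total = $9,466.56 + $4,210.44 + $1,798.68 = $15,475.68
Monthly escrow = $15,475.68 / 12 = $1,289.64

$1,289.64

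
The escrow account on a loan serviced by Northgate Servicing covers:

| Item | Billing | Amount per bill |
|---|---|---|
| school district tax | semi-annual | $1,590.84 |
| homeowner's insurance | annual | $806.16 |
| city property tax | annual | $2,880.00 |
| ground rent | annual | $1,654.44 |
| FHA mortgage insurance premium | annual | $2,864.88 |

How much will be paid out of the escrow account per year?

School district tax = $1,590.84 × 2 = $3,181.68 per year
Homeowner's insurance = $806.16 per year
City property tax = $2,880.00 per year
Ground rent = $1,654.44 per year
FHA mortgage insurance premium = $2,864.88 per year
Combined annual = $3,181.68 + $806.16 + $2,880.00 + $1,654.44 + $2,864.88 = $11,387.16

$11,387.16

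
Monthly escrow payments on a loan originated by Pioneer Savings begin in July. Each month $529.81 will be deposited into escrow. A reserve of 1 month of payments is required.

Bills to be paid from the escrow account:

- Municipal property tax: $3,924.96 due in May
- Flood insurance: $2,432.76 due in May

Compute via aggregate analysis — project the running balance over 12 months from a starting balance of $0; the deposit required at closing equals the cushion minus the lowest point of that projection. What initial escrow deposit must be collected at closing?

$1,059.62

Cushion = 1 × $529.81 = $529.81
Trial balance (start $0, +$529.81 each month, − disbursements):
  Jul: +$529.81 → $529.81
  Aug: +$529.81 → $1,059.62
  Sep: +$529.81 → $1,589.43
  Oct: +$529.81 → $2,119.24
  Nov: +$529.81 → $2,649.05
  Dec: +$529.81 → $3,178.86
  Jan: +$529.81 → $3,708.67
  Feb: +$529.81 → $4,238.48
  Mar: +$529.81 → $4,768.29
  Apr: +$529.81 → $5,298.10
  May: +$529.81 − $6,357.72 → -$529.81
  Jun: +$529.81 → $0.00
Lowest trial balance = -$529.81 (May)
Initial deposit = cushion − low point = $529.81 − (-$529.81) = $1,059.62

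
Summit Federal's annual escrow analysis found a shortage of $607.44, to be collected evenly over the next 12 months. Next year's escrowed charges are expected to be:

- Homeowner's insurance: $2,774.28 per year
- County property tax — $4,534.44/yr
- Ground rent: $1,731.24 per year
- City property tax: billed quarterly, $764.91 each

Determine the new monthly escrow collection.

Homeowner's insurance: $2,774.28
County property tax: $4,534.44
Ground rent: $1,731.24
City property tax: $764.91 × 4 = $3,059.64
Combined annual = $2,774.28 + $4,534.44 + $1,731.24 + $3,059.64 = $12,099.60
Monthly = $12,099.60 ÷ 12 = $1,008.30
Shortage per month = $607.44 / 12 = $50.62
Adjusted monthly = $1,008.30 + $50.62 = $1,058.92

$1,058.92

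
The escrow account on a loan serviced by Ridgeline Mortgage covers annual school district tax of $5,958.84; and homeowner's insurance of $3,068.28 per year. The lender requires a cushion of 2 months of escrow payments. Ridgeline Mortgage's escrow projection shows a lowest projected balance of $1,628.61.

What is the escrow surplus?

$124.09

School district tax — $5,958.84 per year
Homeowner's insurance — $3,068.28 per year
Total per year = $9,027.12
Base monthly escrow = $9,027.12 / 12 = $752.26
Required reserve = 2 × $752.26 = $1,504.52
Surplus = $1,628.61 − $1,504.52 = $124.09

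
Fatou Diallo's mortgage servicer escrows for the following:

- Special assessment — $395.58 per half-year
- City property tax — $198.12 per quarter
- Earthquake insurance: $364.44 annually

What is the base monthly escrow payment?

$162.34

Special assessment = $395.58 × 2 = $791.16 annually
City property tax = $198.12 × 4 = $792.48 annually
Earthquake insurance = $364.44 annually
Annual escrow total = $791.16 + $792.48 + $364.44 = $1,948.08
Per month = $1,948.08 ÷ 12 = $162.34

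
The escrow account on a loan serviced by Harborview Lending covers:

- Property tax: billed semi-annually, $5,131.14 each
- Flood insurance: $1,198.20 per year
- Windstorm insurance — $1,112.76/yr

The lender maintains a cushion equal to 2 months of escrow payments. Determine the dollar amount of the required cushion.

$2,095.54

Property tax = $5,131.14 × 2 = $10,262.28 annually
Flood insurance = $1,198.20 annually
Windstorm insurance = $1,112.76 annually
Yearly total = $10,262.28 + $1,198.20 + $1,112.76 = $12,573.24
Base monthly escrow = $12,573.24 ÷ 12 = $1,047.77
Reserve = 2 × $1,047.77 = $2,095.54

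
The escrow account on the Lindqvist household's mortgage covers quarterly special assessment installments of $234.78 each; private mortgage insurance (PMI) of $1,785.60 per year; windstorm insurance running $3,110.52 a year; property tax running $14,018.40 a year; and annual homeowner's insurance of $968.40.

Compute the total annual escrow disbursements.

Special assessment = $234.78 × 4 = $939.12/yr
Private mortgage insurance (PMI) = $1,785.60/yr
Windstorm insurance = $3,110.52/yr
Property tax = $14,018.40/yr
Homeowner's insurance = $968.40/yr
Combined annual = $20,822.04

$20,822.04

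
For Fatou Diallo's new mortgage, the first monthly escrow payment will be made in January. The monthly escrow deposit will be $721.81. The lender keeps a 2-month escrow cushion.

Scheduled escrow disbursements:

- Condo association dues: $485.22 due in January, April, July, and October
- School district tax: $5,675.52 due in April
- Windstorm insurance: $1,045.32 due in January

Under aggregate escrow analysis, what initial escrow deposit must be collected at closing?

$6,247.66

Cushion = 2 × $721.81 = $1,443.62
Trial balance (start $0, +$721.81 each month, − disbursements):
  Jan: +$721.81 − $1,530.54 → -$808.73
  Feb: +$721.81 → -$86.92
  Mar: +$721.81 → $634.89
  Apr: +$721.81 − $6,160.74 → -$4,804.04
  May: +$721.81 → -$4,082.23
  Jun: +$721.81 → -$3,360.42
  Jul: +$721.81 − $485.22 → -$3,123.83
  Aug: +$721.81 → -$2,402.02
  Sep: +$721.81 → -$1,680.21
  Oct: +$721.81 − $485.22 → -$1,443.62
  Nov: +$721.81 → -$721.81
  Dec: +$721.81 → $0.00
Lowest trial balance = -$4,804.04 (Apr)
Initial deposit = cushion − low point = $1,443.62 − (-$4,804.04) = $6,247.66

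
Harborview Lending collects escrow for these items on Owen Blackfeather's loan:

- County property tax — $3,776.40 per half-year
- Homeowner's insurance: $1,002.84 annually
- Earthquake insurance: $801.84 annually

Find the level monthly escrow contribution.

$779.79

County property tax — $3,776.40 × 2 = $7,552.80 per year
Homeowner's insurance — $1,002.84 per year
Earthquake insurance — $801.84 per year
Total annual escrow = $7,552.80 + $1,002.84 + $801.84 = $9,357.48
Monthly escrow = $9,357.48 ÷ 12 = $779.79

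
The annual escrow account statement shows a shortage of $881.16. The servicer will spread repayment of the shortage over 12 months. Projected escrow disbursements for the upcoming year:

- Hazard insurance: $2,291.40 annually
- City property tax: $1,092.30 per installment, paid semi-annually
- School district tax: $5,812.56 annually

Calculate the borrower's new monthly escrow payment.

$930.81

Hazard insurance: $2,291.40/yr
City property tax: $1,092.30 × 2 = $2,184.60/yr
School district tax: $5,812.56/yr
Total per year = $10,288.56
Per month = $10,288.56 / 12 = $857.38
Shortage per month = $881.16 ÷ 12 = $73.43
New monthly escrow = $857.38 + $73.43 = $930.81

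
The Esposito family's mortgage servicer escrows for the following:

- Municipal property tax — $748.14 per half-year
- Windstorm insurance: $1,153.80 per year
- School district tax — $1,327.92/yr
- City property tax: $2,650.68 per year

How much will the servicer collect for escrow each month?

$552.39

Municipal property tax = $748.14 × 2 = $1,496.28
Windstorm insurance = $1,153.80
School district tax = $1,327.92
City property tax = $2,650.68
Total annual escrow = $1,496.28 + $1,153.80 + $1,327.92 + $2,650.68 = $6,628.68
Monthly = $6,628.68 ÷ 12 = $552.39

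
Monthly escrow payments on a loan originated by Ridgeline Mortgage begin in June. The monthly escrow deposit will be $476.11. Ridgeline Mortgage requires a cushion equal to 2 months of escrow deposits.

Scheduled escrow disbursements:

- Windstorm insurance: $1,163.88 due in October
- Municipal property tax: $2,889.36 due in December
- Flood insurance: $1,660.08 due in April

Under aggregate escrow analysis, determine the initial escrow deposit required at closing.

Cushion = 2 × $476.11 = $952.22
Trial balance (start $0, +$476.11 each month, − disbursements):
  Jun: +$476.11 → $476.11
  Jul: +$476.11 → $952.22
  Aug: +$476.11 → $1,428.33
  Sep: +$476.11 → $1,904.44
  Oct: +$476.11 − $1,163.88 → $1,216.67
  Nov: +$476.11 → $1,692.78
  Dec: +$476.11 − $2,889.36 → -$720.47
  Jan: +$476.11 → -$244.36
  Feb: +$476.11 → $231.75
  Mar: +$476.11 → $707.86
  Apr: +$476.11 − $1,660.08 → -$476.11
  May: +$476.11 → $0.00
Lowest trial balance = -$720.47 (Dec)
Initial deposit = cushion − low point = $952.22 − (-$720.47) = $1,672.69

$1,672.69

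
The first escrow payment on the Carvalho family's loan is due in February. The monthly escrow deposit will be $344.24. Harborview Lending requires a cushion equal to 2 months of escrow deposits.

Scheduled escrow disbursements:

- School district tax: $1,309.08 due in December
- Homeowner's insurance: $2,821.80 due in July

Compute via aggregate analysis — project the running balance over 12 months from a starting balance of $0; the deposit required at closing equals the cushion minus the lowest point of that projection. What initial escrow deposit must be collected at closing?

Cushion = 2 × $344.24 = $688.48
Trial balance (start $0, +$344.24 each month, − disbursements):
  Feb: +$344.24 → $344.24
  Mar: +$344.24 → $688.48
  Apr: +$344.24 → $1,032.72
  May: +$344.24 → $1,376.96
  Jun: +$344.24 → $1,721.20
  Jul: +$344.24 − $2,821.80 → -$756.36
  Aug: +$344.24 → -$412.12
  Sep: +$344.24 → -$67.88
  Oct: +$344.24 → $276.36
  Nov: +$344.24 → $620.60
  Dec: +$344.24 − $1,309.08 → -$344.24
  Jan: +$344.24 → $0.00
Lowest trial balance = -$756.36 (Jul)
Initial deposit = cushion − low point = $688.48 − (-$756.36) = $1,444.84

$1,444.84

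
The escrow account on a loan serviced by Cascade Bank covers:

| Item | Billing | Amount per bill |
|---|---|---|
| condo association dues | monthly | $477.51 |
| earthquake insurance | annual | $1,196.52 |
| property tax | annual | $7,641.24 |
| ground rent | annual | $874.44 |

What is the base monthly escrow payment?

$1,286.86

Condo association dues = $477.51 × 12 = $5,730.12/yr
Earthquake insurance = $1,196.52/yr
Property tax = $7,641.24/yr
Ground rent = $874.44/yr
Total per year = $5,730.12 + $1,196.52 + $7,641.24 + $874.44 = $15,442.32
Base monthly escrow = $15,442.32 / 12 = $1,286.86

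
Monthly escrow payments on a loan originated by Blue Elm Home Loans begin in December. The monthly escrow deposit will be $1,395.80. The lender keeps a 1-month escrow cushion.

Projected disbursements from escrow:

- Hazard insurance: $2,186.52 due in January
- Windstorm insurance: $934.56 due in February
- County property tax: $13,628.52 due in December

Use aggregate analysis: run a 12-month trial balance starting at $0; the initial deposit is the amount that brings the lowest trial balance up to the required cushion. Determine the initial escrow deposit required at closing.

Cushion = 1 × $1,395.80 = $1,395.80
Trial balance (start $0, +$1,395.80 each month, − disbursements):
  Dec: +$1,395.80 − $13,628.52 → -$12,232.72
  Jan: +$1,395.80 − $2,186.52 → -$13,023.44
  Feb: +$1,395.80 − $934.56 → -$12,562.20
  Mar: +$1,395.80 → -$11,166.40
  Apr: +$1,395.80 → -$9,770.60
  May: +$1,395.80 → -$8,374.80
  Jun: +$1,395.80 → -$6,979.00
  Jul: +$1,395.80 → -$5,583.20
  Aug: +$1,395.80 → -$4,187.40
  Sep: +$1,395.80 → -$2,791.60
  Oct: +$1,395.80 → -$1,395.80
  Nov: +$1,395.80 → $0.00
Lowest trial balance = -$13,023.44 (Jan)
Initial deposit = cushion − low point = $1,395.80 − (-$13,023.44) = $14,419.24

$14,419.24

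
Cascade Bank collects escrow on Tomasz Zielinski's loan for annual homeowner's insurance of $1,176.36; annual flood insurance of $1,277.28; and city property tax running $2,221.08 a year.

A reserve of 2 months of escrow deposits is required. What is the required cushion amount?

$779.12

Homeowner's insurance — $1,176.36/yr
Flood insurance — $1,277.28/yr
City property tax — $2,221.08/yr
Total per year = $4,674.72
Monthly = $4,674.72 / 12 = $389.56
Reserve = 2 × $389.56 = $779.12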